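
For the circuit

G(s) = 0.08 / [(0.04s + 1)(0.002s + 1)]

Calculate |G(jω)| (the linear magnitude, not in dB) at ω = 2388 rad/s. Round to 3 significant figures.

0.000172

At ω = 2388 rad/s:
pole (1 + j2388·0.04) = 1 + j95.52 → |·| ≈ 95.525, ∠ ≈ 89.40°
pole (1 + j2388·0.002) = 1 + j4.776 → |·| ≈ 4.8796, ∠ ≈ 78.17°
|G| = 0.08 · 1 / (95.525 · 4.8796) ≈ 0.00017163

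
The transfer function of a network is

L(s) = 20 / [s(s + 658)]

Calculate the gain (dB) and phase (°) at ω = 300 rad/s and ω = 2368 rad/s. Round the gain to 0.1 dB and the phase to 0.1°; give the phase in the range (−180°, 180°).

ω = 300: -80.7 dB, -114.5°; ω = 2368: -109.3 dB, -164.5°

At s = jω = j300:
pole (s+658): 658 + j300 → |·| = √(658²+300²) = √522964 ≈ 723.16, ∠ = arctan(300/658) ≈ 24.51°
pole at origin: |s| = 300, ∠ = 90.00° (in denominator)
|L| = 20 / 2.1695e+05 ≈ 9.2187e-05
Gain = 20 log₁₀(9.2187e-05) ≈ -80.71 dB
∠L = 0.00° − 114.51° = -114.51°

At s = jω = j2368:
pole (s+658): 658 + j2368 → |·| = √(658²+2368²) = √6040388 ≈ 2457.7, ∠ = arctan(2368/658) ≈ 74.47°
pole at origin: |s| = 2368, ∠ = 90.00° (in denominator)
|L| = 20 / 5.8198e+06 ≈ 3.4365e-06
Gain = 20 log₁₀(3.4365e-06) ≈ -109.28 dB
∠L = 0.00° − 164.47° = -164.47°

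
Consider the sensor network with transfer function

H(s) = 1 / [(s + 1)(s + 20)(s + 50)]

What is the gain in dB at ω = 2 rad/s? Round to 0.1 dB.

-67.0 dB

At s = jω = j2:
pole (s+1): 1 + j2 → |·| = √(1²+2²) = √5 ≈ 2.2361, ∠ = arctan(2/1) ≈ 63.43°
pole (s+20): 20 + j2 → |·| = √(20²+2²) = √404 ≈ 20.1, ∠ = arctan(2/20) ≈ 5.71°
pole (s+50): 50 + j2 → |·| = √(50²+2²) = √2504 ≈ 50.04, ∠ = arctan(2/50) ≈ 2.29°
|H| = 1 / 2249.1 ≈ 0.00044462
Gain = 20 log₁₀(0.00044462) ≈ -67.04 dB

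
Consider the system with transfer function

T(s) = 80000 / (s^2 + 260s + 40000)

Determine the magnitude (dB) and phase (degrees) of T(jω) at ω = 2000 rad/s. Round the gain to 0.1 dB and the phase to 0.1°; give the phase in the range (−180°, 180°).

-34.0 dB, -172.5°

At s = jω = j2000:
quadratic: (j2000)² + 260·j2000 + 40000 = -3960000 + j520000 → |·| ≈ 3.994e+06, ∠ ≈ 172.52°
|T| = 80000 / 3.994e+06 ≈ 0.02003
Gain = 20 log₁₀(0.02003) ≈ -33.97 dB
∠T = 0.00° − 172.52° = -172.52°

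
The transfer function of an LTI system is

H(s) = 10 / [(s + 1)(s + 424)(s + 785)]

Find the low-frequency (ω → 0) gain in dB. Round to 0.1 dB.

-90.4 dB

H(0) = 10 / (1·424·785) ≈ 3.0044e-05
20 log₁₀(3.0044e-05) ≈ -90.44 dB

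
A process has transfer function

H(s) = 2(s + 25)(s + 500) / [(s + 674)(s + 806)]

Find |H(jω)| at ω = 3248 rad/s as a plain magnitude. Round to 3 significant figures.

At s = jω = j3248:
zero (s+25): 25 + j3248 → |·| = √(25²+3248²) = √10550129 ≈ 3248.1, ∠ = arctan(3248/25) ≈ 89.56°
zero (s+500): 500 + j3248 → |·| = √(500²+3248²) = √10799504 ≈ 3286.3, ∠ = arctan(3248/500) ≈ 81.25°
pole (s+674): 674 + j3248 → |·| = √(674²+3248²) = √11003780 ≈ 3317.2, ∠ = arctan(3248/674) ≈ 78.28°
pole (s+806): 806 + j3248 → |·| = √(806²+3248²) = √11199140 ≈ 3346.5, ∠ = arctan(3248/806) ≈ 76.06°
|H| = 2 · 1.0674e+07 / 1.1101e+07 ≈ 1.9231

1.92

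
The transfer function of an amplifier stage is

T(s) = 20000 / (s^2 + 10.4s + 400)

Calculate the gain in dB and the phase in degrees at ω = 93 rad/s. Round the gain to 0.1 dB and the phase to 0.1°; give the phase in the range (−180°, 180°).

7.6 dB, -173.3°

At s = jω = j93:
quadratic: (j93)² + 10.4·j93 + 400 = -8249 + j967.2 → |·| ≈ 8305.5, ∠ ≈ 173.31°
|T| = 20000 / 8305.5 ≈ 2.408
Gain = 20 log₁₀(2.408) ≈ 7.63 dB
∠T = 0.00° − 173.31° = -173.31°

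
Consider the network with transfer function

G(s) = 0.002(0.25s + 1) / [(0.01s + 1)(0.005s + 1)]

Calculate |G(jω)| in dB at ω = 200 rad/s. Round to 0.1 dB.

At ω = 200 rad/s:
zero (1 + j200·0.25) = 1 + j50 → |·| ≈ 50.01, ∠ ≈ 88.85°
pole (1 + j200·0.01) = 1 + j2 → |·| ≈ 2.2361, ∠ ≈ 63.43°
pole (1 + j200·0.005) = 1 + j1 → |·| ≈ 1.4142, ∠ ≈ 45.00°
|G| = 0.002 · 50.01 / (2.2361 · 1.4142) ≈ 0.031629
Gain = 20 log₁₀(0.031629) ≈ -30.00 dB

-30.0 dB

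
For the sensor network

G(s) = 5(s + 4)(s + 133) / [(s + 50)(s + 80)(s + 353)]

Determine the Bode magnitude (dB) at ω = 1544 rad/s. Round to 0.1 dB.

At s = jω = j1544:
zero (s+4): 4 + j1544 → |·| = √(4²+1544²) = √2383952 ≈ 1544, ∠ = arctan(1544/4) ≈ 89.85°
zero (s+133): 133 + j1544 → |·| = √(133²+1544²) = √2401625 ≈ 1549.7, ∠ = arctan(1544/133) ≈ 85.08°
pole (s+50): 50 + j1544 → |·| = √(50²+1544²) = √2386436 ≈ 1544.8, ∠ = arctan(1544/50) ≈ 88.15°
pole (s+80): 80 + j1544 → |·| = √(80²+1544²) = √2390336 ≈ 1546.1, ∠ = arctan(1544/80) ≈ 87.03°
pole (s+353): 353 + j1544 → |·| = √(353²+1544²) = √2508545 ≈ 1583.8, ∠ = arctan(1544/353) ≈ 77.12°
|G| = 5 · 2.3927e+06 / 3.7828e+09 ≈ 0.0031626
Gain = 20 log₁₀(0.0031626) ≈ -50.00 dB

-50.0 dB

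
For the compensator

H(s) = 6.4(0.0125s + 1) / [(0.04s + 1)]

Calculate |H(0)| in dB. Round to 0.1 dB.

16.1 dB

H(0) = 6.4 · 1 / 1 = 6.4
20 log₁₀(6.4) ≈ 16.12 dB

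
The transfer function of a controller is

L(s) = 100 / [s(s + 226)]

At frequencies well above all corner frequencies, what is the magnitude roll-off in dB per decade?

-40 dB/decade

Each pole contributes −20 dB/decade at high frequency; each zero contributes +20 dB/decade.
Net: 0 zero(s) − 2 pole(s) → -40 dB/decade.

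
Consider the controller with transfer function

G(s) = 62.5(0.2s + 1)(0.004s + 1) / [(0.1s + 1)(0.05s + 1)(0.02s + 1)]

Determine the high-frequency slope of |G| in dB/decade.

-20 dB/decade

Each pole contributes −20 dB/decade at high frequency; each zero contributes +20 dB/decade.
Net: 2 zero(s) − 3 pole(s) → -20 dB/decade.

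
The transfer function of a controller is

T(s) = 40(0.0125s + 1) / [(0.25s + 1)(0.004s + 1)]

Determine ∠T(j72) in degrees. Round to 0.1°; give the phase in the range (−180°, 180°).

At ω = 72 rad/s:
zero (1 + j72·0.0125) = 1 + j0.9 → |·| ≈ 1.3454, ∠ ≈ 41.99°
pole (1 + j72·0.25) = 1 + j18 → |·| ≈ 18.028, ∠ ≈ 86.82°
pole (1 + j72·0.004) = 1 + j0.288 → |·| ≈ 1.0406, ∠ ≈ 16.07°
∠T = (41.99°) − (86.82° + 16.07°) = -60.90°

-60.9°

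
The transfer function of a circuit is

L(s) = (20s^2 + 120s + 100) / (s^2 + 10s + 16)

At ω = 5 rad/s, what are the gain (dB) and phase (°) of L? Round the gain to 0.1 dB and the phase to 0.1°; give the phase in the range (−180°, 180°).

Substitute s = j5:
Numerator: 20(j5)^2 + 120(j5) + 100 = -400 + j600
Denominator: (j5)^2 + 10(j5) + 16 = -9 + j50
|N| = √(400² + 600²) ≈ 721.11, ∠N ≈ 123.69°
|D| = √(9² + 50²) ≈ 50.804, ∠D ≈ 100.20°
|L| = 721.11 / 50.804 ≈ 14.194
Gain = 20 log₁₀(14.194) ≈ 23.04 dB
∠L = 123.69° − 100.20° = 23.49°

23.0 dB, 23.5°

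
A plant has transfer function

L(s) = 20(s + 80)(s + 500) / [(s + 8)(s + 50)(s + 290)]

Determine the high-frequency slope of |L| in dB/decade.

Each pole contributes −20 dB/decade at high frequency; each zero contributes +20 dB/decade.
Net: 2 zero(s) − 3 pole(s) → -20 dB/decade.

-20 dB/decade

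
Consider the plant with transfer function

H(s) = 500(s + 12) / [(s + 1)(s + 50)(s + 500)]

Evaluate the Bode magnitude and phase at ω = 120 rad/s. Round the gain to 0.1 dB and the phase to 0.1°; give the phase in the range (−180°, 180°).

At s = jω = j120:
zero (s+12): 12 + j120 → |·| = √(12²+120²) = √14544 ≈ 120.6, ∠ = arctan(120/12) ≈ 84.29°
pole (s+1): 1 + j120 → |·| = √(1²+120²) = √14401 ≈ 120, ∠ = arctan(120/1) ≈ 89.52°
pole (s+50): 50 + j120 → |·| = √(50²+120²) = √16900 ≈ 130, ∠ = arctan(120/50) ≈ 67.38°
pole (s+500): 500 + j120 → |·| = √(500²+120²) = √264400 ≈ 514.2, ∠ = arctan(120/500) ≈ 13.50°
|H| = 500 · 120.6 / 8.0215e+06 ≈ 0.0075173
Gain = 20 log₁₀(0.0075173) ≈ -42.48 dB
∠H = 84.29° − 170.40° = -86.11°

-42.5 dB, -86.1°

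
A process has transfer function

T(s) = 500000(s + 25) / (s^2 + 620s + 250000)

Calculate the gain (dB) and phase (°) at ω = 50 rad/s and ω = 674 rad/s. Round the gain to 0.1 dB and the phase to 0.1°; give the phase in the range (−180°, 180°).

ω = 50: 41.0 dB, 56.3°; ω = 674: 57.2 dB, -28.2°

At s = jω = j50:
zero (s+25): 25 + j50 → |·| = √(25²+50²) = √3125 ≈ 55.902, ∠ = arctan(50/25) ≈ 63.43°
quadratic: (j50)² + 620·j50 + 250000 = 247500 + j31000 → |·| ≈ 2.4943e+05, ∠ ≈ 7.14°
|T| = 500000 · 55.902 / 2.4943e+05 ≈ 112.06
Gain = 20 log₁₀(112.06) ≈ 40.99 dB
∠T = 63.43° − 7.14° = 56.29°

At s = jω = j674:
zero (s+25): 25 + j674 → |·| = √(25²+674²) = √454901 ≈ 674.46, ∠ = arctan(674/25) ≈ 87.88°
quadratic: (j674)² + 620·j674 + 250000 = -204276 + j417880 → |·| ≈ 4.6514e+05, ∠ ≈ 116.05°
|T| = 500000 · 674.46 / 4.6514e+05 ≈ 725.01
Gain = 20 log₁₀(725.01) ≈ 57.21 dB
∠T = 87.88° − 116.05° = -28.17°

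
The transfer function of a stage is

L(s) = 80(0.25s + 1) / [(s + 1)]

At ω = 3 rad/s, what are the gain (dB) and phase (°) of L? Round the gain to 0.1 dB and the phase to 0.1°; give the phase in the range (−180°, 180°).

30.0 dB, -34.7°

At ω = 3 rad/s:
zero (1 + j3·0.25) = 1 + j0.75 → |·| ≈ 1.25, ∠ ≈ 36.87°
pole (1 + j3·1) = 1 + j3 → |·| ≈ 3.1623, ∠ ≈ 71.57°
|L| = 80 · 1.25 / (3.1623) ≈ 31.623
Gain = 20 log₁₀(31.623) ≈ 30.00 dB
∠L = (36.87°) − (71.57°) = -34.70°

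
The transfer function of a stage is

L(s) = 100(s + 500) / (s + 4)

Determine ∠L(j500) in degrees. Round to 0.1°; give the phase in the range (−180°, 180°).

-44.5°

At s = jω = j500:
zero (s+500): 500 + j500 → |·| = √(500²+500²) = √500000 ≈ 707.11, ∠ = arctan(500/500) ≈ 45.00°
pole (s+4): 4 + j500 → |·| = √(4²+500²) = √250016 ≈ 500.02, ∠ = arctan(500/4) ≈ 89.54°
∠L = 45.00° − 89.54° = -44.54°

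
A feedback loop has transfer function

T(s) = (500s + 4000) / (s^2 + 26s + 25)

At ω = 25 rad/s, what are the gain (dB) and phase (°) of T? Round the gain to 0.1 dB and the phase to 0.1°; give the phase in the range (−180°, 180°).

23.4 dB, -60.5°

Substitute s = j25:
Numerator: 500(j25) + 4000 = 4000 + j12500
Denominator: (j25)^2 + 26(j25) + 25 = -600 + j650
|N| = √(4000² + 12500²) ≈ 13124, ∠N ≈ 72.26°
|D| = √(600² + 650²) ≈ 884.59, ∠D ≈ 132.71°
|T| = 13124 / 884.59 ≈ 14.836
Gain = 20 log₁₀(14.836) ≈ 23.43 dB
∠T = 72.26° − 132.71° = -60.45°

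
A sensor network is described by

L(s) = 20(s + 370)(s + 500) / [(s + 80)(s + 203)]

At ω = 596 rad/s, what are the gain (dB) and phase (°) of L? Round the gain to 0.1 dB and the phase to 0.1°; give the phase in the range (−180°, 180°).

At s = jω = j596:
zero (s+370): 370 + j596 → |·| = √(370²+596²) = √492116 ≈ 701.51, ∠ = arctan(596/370) ≈ 58.17°
zero (s+500): 500 + j596 → |·| = √(500²+596²) = √605216 ≈ 777.96, ∠ = arctan(596/500) ≈ 50.01°
pole (s+80): 80 + j596 → |·| = √(80²+596²) = √361616 ≈ 601.35, ∠ = arctan(596/80) ≈ 82.35°
pole (s+203): 203 + j596 → |·| = √(203²+596²) = √396425 ≈ 629.62, ∠ = arctan(596/203) ≈ 71.19°
|L| = 20 · 5.4575e+05 / 3.7862e+05 ≈ 28.828
Gain = 20 log₁₀(28.828) ≈ 29.20 dB
∠L = 108.18° − 153.54° = -45.36°

29.2 dB, -45.4°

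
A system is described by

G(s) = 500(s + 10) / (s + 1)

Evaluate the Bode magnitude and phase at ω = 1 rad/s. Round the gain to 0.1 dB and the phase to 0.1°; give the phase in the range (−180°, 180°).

At s = jω = j1:
zero (s+10): 10 + j1 → |·| = √(10²+1²) = √101 ≈ 10.05, ∠ = arctan(1/10) ≈ 5.71°
pole (s+1): 1 + j1 → |·| = √(1²+1²) = √2 ≈ 1.4142, ∠ = arctan(1/1) ≈ 45.00°
|G| = 500 · 10.05 / 1.4142 ≈ 3553.2
Gain = 20 log₁₀(3553.2) ≈ 71.01 dB
∠G = 5.71° − 45.00° = -39.29°

71.0 dB, -39.3°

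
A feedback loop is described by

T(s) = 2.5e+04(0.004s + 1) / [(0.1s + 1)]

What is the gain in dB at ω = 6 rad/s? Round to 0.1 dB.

At ω = 6 rad/s:
zero (1 + j6·0.004) = 1 + j0.024 → |·| ≈ 1.0003, ∠ ≈ 1.37°
pole (1 + j6·0.1) = 1 + j0.6 → |·| ≈ 1.1662, ∠ ≈ 30.96°
|T| = 2.5e+04 · 1.0003 / (1.1662) ≈ 21444
Gain = 20 log₁₀(21444) ≈ 86.63 dB

86.6 dB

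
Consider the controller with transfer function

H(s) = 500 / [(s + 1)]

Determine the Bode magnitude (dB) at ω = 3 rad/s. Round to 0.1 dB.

44.0 dB

At ω = 3 rad/s:
pole (1 + j3·1) = 1 + j3 → |·| ≈ 3.1623, ∠ ≈ 71.57°
|H| = 500 · 1 / (3.1623) ≈ 158.11
Gain = 20 log₁₀(158.11) ≈ 43.98 dB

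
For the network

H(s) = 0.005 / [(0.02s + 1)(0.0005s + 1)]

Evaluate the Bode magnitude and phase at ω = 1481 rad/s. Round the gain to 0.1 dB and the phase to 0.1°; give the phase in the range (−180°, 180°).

At ω = 1481 rad/s:
pole (1 + j1481·0.02) = 1 + j29.62 → |·| ≈ 29.637, ∠ ≈ 88.07°
pole (1 + j1481·0.0005) = 1 + j0.7405 → |·| ≈ 1.2443, ∠ ≈ 36.52°
|H| = 0.005 · 1 / (29.637 · 1.2443) ≈ 0.00013558
Gain = 20 log₁₀(0.00013558) ≈ -77.36 dB
∠H = (0°) − (88.07° + 36.52°) = -124.59°

-77.4 dB, -124.6°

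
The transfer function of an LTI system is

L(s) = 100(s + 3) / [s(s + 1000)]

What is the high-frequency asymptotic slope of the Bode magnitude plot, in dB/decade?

Each pole contributes −20 dB/decade at high frequency; each zero contributes +20 dB/decade.
Net: 1 zero(s) − 2 pole(s) → -20 dB/decade.

-20 dB/decade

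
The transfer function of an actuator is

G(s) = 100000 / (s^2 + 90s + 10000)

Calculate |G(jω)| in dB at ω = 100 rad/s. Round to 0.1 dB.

20.9 dB

At s = jω = j100:
quadratic: (j100)² + 90·j100 + 10000 = 0 + j9000 → |·| ≈ 9000, ∠ ≈ 90.00°
|G| = 100000 / 9000 ≈ 11.111
Gain = 20 log₁₀(11.111) ≈ 20.92 dB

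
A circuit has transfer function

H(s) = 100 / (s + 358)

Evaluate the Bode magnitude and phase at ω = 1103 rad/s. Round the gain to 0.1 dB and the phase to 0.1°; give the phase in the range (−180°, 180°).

-21.3 dB, -72.0°

At s = jω = j1103:
pole (s+358): 358 + j1103 → |·| = √(358²+1103²) = √1344773 ≈ 1159.6, ∠ = arctan(1103/358) ≈ 72.02°
|H| = 100 / 1159.6 ≈ 0.086237
Gain = 20 log₁₀(0.086237) ≈ -21.29 dB
∠H = 0.00° − 72.02° = -72.02°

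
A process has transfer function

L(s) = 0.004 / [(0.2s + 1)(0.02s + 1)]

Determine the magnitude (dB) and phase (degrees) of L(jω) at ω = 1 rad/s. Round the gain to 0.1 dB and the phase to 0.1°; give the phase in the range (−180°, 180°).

-48.1 dB, -12.5°

At ω = 1 rad/s:
pole (1 + j1·0.2) = 1 + j0.2 → |·| ≈ 1.0198, ∠ ≈ 11.31°
pole (1 + j1·0.02) = 1 + j0.02 → |·| ≈ 1.0002, ∠ ≈ 1.15°
|L| = 0.004 · 1 / (1.0198 · 1.0002) ≈ 0.0039216
Gain = 20 log₁₀(0.0039216) ≈ -48.13 dB
∠L = (0°) − (11.31° + 1.15°) = -12.46°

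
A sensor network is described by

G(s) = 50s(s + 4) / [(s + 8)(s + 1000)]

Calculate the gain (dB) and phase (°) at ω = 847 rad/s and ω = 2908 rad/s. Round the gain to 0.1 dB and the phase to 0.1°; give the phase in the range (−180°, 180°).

ω = 847: 30.2 dB, 50.0°; ω = 2908: 33.5 dB, 19.1°

At s = jω = j847:
zero (s+4): 4 + j847 → |·| = √(4²+847²) = √717425 ≈ 847.01, ∠ = arctan(847/4) ≈ 89.73°
zero at origin: s = j847 → |·| = 847, ∠ = 90.00°
pole (s+8): 8 + j847 → |·| = √(8²+847²) = √717473 ≈ 847.04, ∠ = arctan(847/8) ≈ 89.46°
pole (s+1000): 1000 + j847 → |·| = √(1000²+847²) = √1717409 ≈ 1310.5, ∠ = arctan(847/1000) ≈ 40.26°
|G| = 50 · 7.1742e+05 / 1.11e+06 ≈ 32.316
Gain = 20 log₁₀(32.316) ≈ 30.19 dB
∠G = 179.73° − 129.72° = 50.01°

At s = jω = j2908:
zero (s+4): 4 + j2908 → |·| = √(4²+2908²) = √8456480 ≈ 2908, ∠ = arctan(2908/4) ≈ 89.92°
zero at origin: s = j2908 → |·| = 2908, ∠ = 90.00°
pole (s+8): 8 + j2908 → |·| = √(8²+2908²) = √8456528 ≈ 2908, ∠ = arctan(2908/8) ≈ 89.84°
pole (s+1000): 1000 + j2908 → |·| = √(1000²+2908²) = √9456464 ≈ 3075.1, ∠ = arctan(2908/1000) ≈ 71.02°
|G| = 50 · 8.4565e+06 / 8.9424e+06 ≈ 47.283
Gain = 20 log₁₀(47.283) ≈ 33.49 dB
∠G = 179.92° − 160.86° = 19.06°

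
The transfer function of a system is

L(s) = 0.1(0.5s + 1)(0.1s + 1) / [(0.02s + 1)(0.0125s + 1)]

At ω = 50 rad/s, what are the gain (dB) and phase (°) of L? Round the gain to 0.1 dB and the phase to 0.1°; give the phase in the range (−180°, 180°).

17.7 dB, 89.4°

At ω = 50 rad/s:
zero (1 + j50·0.5) = 1 + j25 → |·| ≈ 25.02, ∠ ≈ 87.71°
zero (1 + j50·0.1) = 1 + j5 → |·| ≈ 5.099, ∠ ≈ 78.69°
pole (1 + j50·0.02) = 1 + j1 → |·| ≈ 1.4142, ∠ ≈ 45.00°
pole (1 + j50·0.0125) = 1 + j0.625 → |·| ≈ 1.1792, ∠ ≈ 32.01°
|L| = 0.1 · 25.02 · 5.099 / (1.4142 · 1.1792) ≈ 7.6502
Gain = 20 log₁₀(7.6502) ≈ 17.67 dB
∠L = (87.71° + 78.69°) − (45.00° + 32.01°) = 89.39°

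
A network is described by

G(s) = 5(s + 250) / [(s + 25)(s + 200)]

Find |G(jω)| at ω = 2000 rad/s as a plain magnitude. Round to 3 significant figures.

0.00251

At s = jω = j2000:
zero (s+250): 250 + j2000 → |·| = √(250²+2000²) = √4062500 ≈ 2015.6, ∠ = arctan(2000/250) ≈ 82.87°
pole (s+25): 25 + j2000 → |·| = √(25²+2000²) = √4000625 ≈ 2000.2, ∠ = arctan(2000/25) ≈ 89.28°
pole (s+200): 200 + j2000 → |·| = √(200²+2000²) = √4040000 ≈ 2010, ∠ = arctan(2000/200) ≈ 84.29°
|G| = 5 · 2015.6 / 4.0204e+06 ≈ 0.0025067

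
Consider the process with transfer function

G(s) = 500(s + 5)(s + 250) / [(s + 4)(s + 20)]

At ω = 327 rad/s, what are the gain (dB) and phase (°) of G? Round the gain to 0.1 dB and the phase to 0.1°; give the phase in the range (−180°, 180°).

56.0 dB, -34.1°

At s = jω = j327:
zero (s+5): 5 + j327 → |·| = √(5²+327²) = √106954 ≈ 327.04, ∠ = arctan(327/5) ≈ 89.12°
zero (s+250): 250 + j327 → |·| = √(250²+327²) = √169429 ≈ 411.62, ∠ = arctan(327/250) ≈ 52.60°
pole (s+4): 4 + j327 → |·| = √(4²+327²) = √106945 ≈ 327.02, ∠ = arctan(327/4) ≈ 89.30°
pole (s+20): 20 + j327 → |·| = √(20²+327²) = √107329 ≈ 327.61, ∠ = arctan(327/20) ≈ 86.50°
|G| = 500 · 1.3462e+05 / 1.0714e+05 ≈ 628.24
Gain = 20 log₁₀(628.24) ≈ 55.96 dB
∠G = 141.72° − 175.80° = -34.08°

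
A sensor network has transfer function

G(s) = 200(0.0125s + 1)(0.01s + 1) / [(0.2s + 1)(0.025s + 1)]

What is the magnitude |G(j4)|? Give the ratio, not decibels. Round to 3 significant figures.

At ω = 4 rad/s:
zero (1 + j4·0.0125) = 1 + j0.05 → |·| ≈ 1.0012, ∠ ≈ 2.86°
zero (1 + j4·0.01) = 1 + j0.04 → |·| ≈ 1.0008, ∠ ≈ 2.29°
pole (1 + j4·0.2) = 1 + j0.8 → |·| ≈ 1.2806, ∠ ≈ 38.66°
pole (1 + j4·0.025) = 1 + j0.1 → |·| ≈ 1.005, ∠ ≈ 5.71°
|G| = 200 · 1.0012 · 1.0008 / (1.2806 · 1.005) ≈ 155.71

156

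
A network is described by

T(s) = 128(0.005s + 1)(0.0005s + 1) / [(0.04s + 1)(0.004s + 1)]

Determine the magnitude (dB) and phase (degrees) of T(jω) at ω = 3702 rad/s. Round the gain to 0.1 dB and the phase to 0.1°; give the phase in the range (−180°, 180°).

7.1 dB, -27.2°

At ω = 3702 rad/s:
zero (1 + j3702·0.005) = 1 + j18.51 → |·| ≈ 18.537, ∠ ≈ 86.91°
zero (1 + j3702·0.0005) = 1 + j1.851 → |·| ≈ 2.1039, ∠ ≈ 61.62°
pole (1 + j3702·0.04) = 1 + j148.08 → |·| ≈ 148.08, ∠ ≈ 89.61°
pole (1 + j3702·0.004) = 1 + j14.808 → |·| ≈ 14.842, ∠ ≈ 86.14°
|T| = 128 · 18.537 · 2.1039 / (148.08 · 14.842) ≈ 2.2714
Gain = 20 log₁₀(2.2714) ≈ 7.13 dB
∠T = (86.91° + 61.62°) − (89.61° + 86.14°) = -27.22°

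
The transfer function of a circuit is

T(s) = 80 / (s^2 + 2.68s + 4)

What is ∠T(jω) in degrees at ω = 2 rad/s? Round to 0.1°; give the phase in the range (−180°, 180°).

-90.0°

At s = jω = j2:
quadratic: (j2)² + 2.68·j2 + 4 = 0 + j5.36 → |·| ≈ 5.36, ∠ ≈ 90.00°
∠T = 0.00° − 90.00° = -90.00°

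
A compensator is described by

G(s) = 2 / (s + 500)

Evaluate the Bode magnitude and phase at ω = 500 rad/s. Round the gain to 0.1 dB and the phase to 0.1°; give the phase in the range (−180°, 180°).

At s = jω = j500:
pole (s+500): 500 + j500 → |·| = √(500²+500²) = √500000 ≈ 707.11, ∠ = arctan(500/500) ≈ 45.00°
|G| = 2 / 707.11 ≈ 0.0028284
Gain = 20 log₁₀(0.0028284) ≈ -50.97 dB
∠G = 0.00° − 45.00° = -45.00°

-51.0 dB, -45.0°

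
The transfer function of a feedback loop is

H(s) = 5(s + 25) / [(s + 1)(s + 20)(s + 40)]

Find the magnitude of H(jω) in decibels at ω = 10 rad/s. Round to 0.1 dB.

At s = jω = j10:
zero (s+25): 25 + j10 → |·| = √(25²+10²) = √725 ≈ 26.926, ∠ = arctan(10/25) ≈ 21.80°
pole (s+1): 1 + j10 → |·| = √(1²+10²) = √101 ≈ 10.05, ∠ = arctan(10/1) ≈ 84.29°
pole (s+20): 20 + j10 → |·| = √(20²+10²) = √500 ≈ 22.361, ∠ = arctan(10/20) ≈ 26.57°
pole (s+40): 40 + j10 → |·| = √(40²+10²) = √1700 ≈ 41.231, ∠ = arctan(10/40) ≈ 14.04°
|H| = 5 · 26.926 / 9265.8 ≈ 0.01453
Gain = 20 log₁₀(0.01453) ≈ -36.75 dB

-36.8 dB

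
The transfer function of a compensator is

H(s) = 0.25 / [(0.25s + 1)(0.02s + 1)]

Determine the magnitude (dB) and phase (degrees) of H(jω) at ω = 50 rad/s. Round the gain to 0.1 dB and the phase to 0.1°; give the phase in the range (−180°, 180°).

-37.0 dB, -130.4°

At ω = 50 rad/s:
pole (1 + j50·0.25) = 1 + j12.5 → |·| ≈ 12.54, ∠ ≈ 85.43°
pole (1 + j50·0.02) = 1 + j1 → |·| ≈ 1.4142, ∠ ≈ 45.00°
|H| = 0.25 · 1 / (12.54 · 1.4142) ≈ 0.014097
Gain = 20 log₁₀(0.014097) ≈ -37.02 dB
∠H = (0°) − (85.43° + 45.00°) = -130.43°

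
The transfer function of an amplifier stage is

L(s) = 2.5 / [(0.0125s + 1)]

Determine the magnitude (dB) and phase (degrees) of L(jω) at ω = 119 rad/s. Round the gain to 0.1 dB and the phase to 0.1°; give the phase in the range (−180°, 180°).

At ω = 119 rad/s:
pole (1 + j119·0.0125) = 1 + j1.4875 → |·| ≈ 1.7924, ∠ ≈ 56.09°
|L| = 2.5 · 1 / (1.7924) ≈ 1.3948
Gain = 20 log₁₀(1.3948) ≈ 2.89 dB
∠L = (0°) − (56.09°) = -56.09°

2.9 dB, -56.1°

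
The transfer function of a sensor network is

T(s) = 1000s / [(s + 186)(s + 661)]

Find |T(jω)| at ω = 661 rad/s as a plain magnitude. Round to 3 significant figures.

At s = jω = j661:
zero at origin: s = j661 → |·| = 661, ∠ = 90.00°
pole (s+186): 186 + j661 → |·| = √(186²+661²) = √471517 ≈ 686.67, ∠ = arctan(661/186) ≈ 74.28°
pole (s+661): 661 + j661 → |·| = √(661²+661²) = √873842 ≈ 934.8, ∠ = arctan(661/661) ≈ 45.00°
|T| = 1000 · 661 / 6.419e+05 ≈ 1.0298

1.03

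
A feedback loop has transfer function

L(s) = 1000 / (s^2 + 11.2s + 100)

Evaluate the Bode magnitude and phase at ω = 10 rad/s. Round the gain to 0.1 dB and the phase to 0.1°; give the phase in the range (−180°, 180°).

19.0 dB, -90.0°

At s = jω = j10:
quadratic: (j10)² + 11.2·j10 + 100 = 0 + j112 → |·| ≈ 112, ∠ ≈ 90.00°
|L| = 1000 / 112 ≈ 8.9286
Gain = 20 log₁₀(8.9286) ≈ 19.02 dB
∠L = 0.00° − 90.00° = -90.00°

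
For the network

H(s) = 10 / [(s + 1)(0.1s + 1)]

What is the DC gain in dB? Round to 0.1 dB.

H(0) = 10 · 1 / 1 = 10
20 log₁₀(10) ≈ 20.00 dB

20.0 dB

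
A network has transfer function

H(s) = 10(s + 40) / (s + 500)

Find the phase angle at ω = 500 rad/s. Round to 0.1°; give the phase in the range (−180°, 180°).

At s = jω = j500:
zero (s+40): 40 + j500 → |·| = √(40²+500²) = √251600 ≈ 501.6, ∠ = arctan(500/40) ≈ 85.43°
pole (s+500): 500 + j500 → |·| = √(500²+500²) = √500000 ≈ 707.11, ∠ = arctan(500/500) ≈ 45.00°
∠H = 85.43° − 45.00° = 40.43°

40.4°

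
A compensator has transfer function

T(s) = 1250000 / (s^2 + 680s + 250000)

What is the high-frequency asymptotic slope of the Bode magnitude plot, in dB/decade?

Each pole contributes −20 dB/decade at high frequency; each zero contributes +20 dB/decade.
Net: 0 zero(s) − 2 pole(s) → -40 dB/decade.

-40 dB/decade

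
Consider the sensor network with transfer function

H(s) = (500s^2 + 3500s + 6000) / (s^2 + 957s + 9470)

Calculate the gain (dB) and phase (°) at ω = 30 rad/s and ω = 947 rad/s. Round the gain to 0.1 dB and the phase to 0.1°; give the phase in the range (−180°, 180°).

Substitute s = j30:
Numerator: 500(j30)^2 + 3500(j30) + 6000 = -444000 + j105000
Denominator: (j30)^2 + 957(j30) + 9470 = 8570 + j28710
|N| = √(444000² + 105000²) ≈ 4.5625e+05, ∠N ≈ 166.69°
|D| = √(8570² + 28710²) ≈ 29962, ∠D ≈ 73.38°
|H| = 4.5625e+05 / 29962 ≈ 15.228
Gain = 20 log₁₀(15.228) ≈ 23.65 dB
∠H = 166.69° − 73.38° = 93.31°

Substitute s = j947:
Numerator: 500(j947)^2 + 3500(j947) + 6000 = -448398500 + j3314500
Denominator: (j947)^2 + 957(j947) + 9470 = -887339 + j906279
|N| = √(448398500² + 3314500²) ≈ 4.4841e+08, ∠N ≈ 179.58°
|D| = √(887339² + 906279²) ≈ 1.2684e+06, ∠D ≈ 134.39°
|H| = 4.4841e+08 / 1.2684e+06 ≈ 353.52
Gain = 20 log₁₀(353.52) ≈ 50.97 dB
∠H = 179.58° − 134.39° = 45.19°

ω = 30: 23.7 dB, 93.3°; ω = 947: 51.0 dB, 45.2°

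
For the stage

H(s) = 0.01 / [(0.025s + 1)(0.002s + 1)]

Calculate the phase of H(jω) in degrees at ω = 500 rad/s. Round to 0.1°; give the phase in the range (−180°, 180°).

At ω = 500 rad/s:
pole (1 + j500·0.025) = 1 + j12.5 → |·| ≈ 12.54, ∠ ≈ 85.43°
pole (1 + j500·0.002) = 1 + j1 → |·| ≈ 1.4142, ∠ ≈ 45.00°
∠H = (0°) − (85.43° + 45.00°) = -130.43°

-130.4°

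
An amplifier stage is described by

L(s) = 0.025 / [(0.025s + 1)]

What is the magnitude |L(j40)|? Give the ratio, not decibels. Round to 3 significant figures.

0.0177

At ω = 40 rad/s:
pole (1 + j40·0.025) = 1 + j1 → |·| ≈ 1.4142, ∠ ≈ 45.00°
|L| = 0.025 · 1 / (1.4142) ≈ 0.017678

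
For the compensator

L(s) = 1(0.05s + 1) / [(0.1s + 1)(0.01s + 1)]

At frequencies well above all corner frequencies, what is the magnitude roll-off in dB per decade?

-20 dB/decade

Each pole contributes −20 dB/decade at high frequency; each zero contributes +20 dB/decade.
Net: 1 zero(s) − 2 pole(s) → -20 dB/decade.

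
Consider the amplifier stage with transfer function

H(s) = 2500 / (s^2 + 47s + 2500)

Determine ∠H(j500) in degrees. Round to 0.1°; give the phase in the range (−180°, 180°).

At s = jω = j500:
quadratic: (j500)² + 47·j500 + 2500 = -247500 + j23500 → |·| ≈ 2.4861e+05, ∠ ≈ 174.58°
∠H = 0.00° − 174.58° = -174.58°

-174.6°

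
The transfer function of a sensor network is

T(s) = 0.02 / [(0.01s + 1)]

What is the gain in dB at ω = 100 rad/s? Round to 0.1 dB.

-37.0 dB

At ω = 100 rad/s:
pole (1 + j100·0.01) = 1 + j1 → |·| ≈ 1.4142, ∠ ≈ 45.00°
|T| = 0.02 · 1 / (1.4142) ≈ 0.014142
Gain = 20 log₁₀(0.014142) ≈ -36.99 dB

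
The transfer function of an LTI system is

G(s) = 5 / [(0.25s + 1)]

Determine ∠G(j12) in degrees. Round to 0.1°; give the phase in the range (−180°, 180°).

-71.6°

At ω = 12 rad/s:
pole (1 + j12·0.25) = 1 + j3 → |·| ≈ 3.1623, ∠ ≈ 71.57°
∠G = (0°) − (71.57°) = -71.57°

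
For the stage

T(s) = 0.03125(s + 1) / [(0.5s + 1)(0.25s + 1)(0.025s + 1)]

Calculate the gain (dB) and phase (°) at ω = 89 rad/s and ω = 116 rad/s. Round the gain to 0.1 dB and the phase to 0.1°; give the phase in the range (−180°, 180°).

At ω = 89 rad/s:
zero (1 + j89·1) = 1 + j89 → |·| ≈ 89.006, ∠ ≈ 89.36°
pole (1 + j89·0.5) = 1 + j44.5 → |·| ≈ 44.511, ∠ ≈ 88.71°
pole (1 + j89·0.25) = 1 + j22.25 → |·| ≈ 22.272, ∠ ≈ 87.43°
pole (1 + j89·0.025) = 1 + j2.225 → |·| ≈ 2.4394, ∠ ≈ 65.80°
|T| = 0.03125 · 89.006 / (44.511 · 22.272 · 2.4394) ≈ 0.0011502
Gain = 20 log₁₀(0.0011502) ≈ -58.78 dB
∠T = (89.36°) − (88.71° + 87.43° + 65.80°) = -152.58°

At ω = 116 rad/s:
zero (1 + j116·1) = 1 + j116 → |·| ≈ 116, ∠ ≈ 89.51°
pole (1 + j116·0.5) = 1 + j58 → |·| ≈ 58.009, ∠ ≈ 89.01°
pole (1 + j116·0.25) = 1 + j29 → |·| ≈ 29.017, ∠ ≈ 88.03°
pole (1 + j116·0.025) = 1 + j2.9 → |·| ≈ 3.0676, ∠ ≈ 70.97°
|T| = 0.03125 · 116 / (58.009 · 29.017 · 3.0676) ≈ 0.00070204
Gain = 20 log₁₀(0.00070204) ≈ -63.07 dB
∠T = (89.51°) − (89.01° + 88.03° + 70.97°) = -158.50°

ω = 89: -58.8 dB, -152.6°; ω = 116: -63.1 dB, -158.5°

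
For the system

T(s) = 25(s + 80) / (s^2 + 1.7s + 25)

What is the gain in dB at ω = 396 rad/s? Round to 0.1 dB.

At s = jω = j396:
zero (s+80): 80 + j396 → |·| = √(80²+396²) = √163216 ≈ 404, ∠ = arctan(396/80) ≈ 78.58°
quadratic: (j396)² + 1.7·j396 + 25 = -156791 + j673.2 → |·| ≈ 1.5679e+05, ∠ ≈ 179.75°
|T| = 25 · 404 / 1.5679e+05 ≈ 0.064417
Gain = 20 log₁₀(0.064417) ≈ -23.82 dB

-23.8 dB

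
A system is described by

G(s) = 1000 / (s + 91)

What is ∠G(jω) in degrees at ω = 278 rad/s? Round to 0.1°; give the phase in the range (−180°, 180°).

-71.9°

Substitute s = j278:
Numerator: 1000 = 1000 + j0
Denominator: (j278) + 91 = 91 + j278
|N| = √(1000² + 0²) ≈ 1000, ∠N ≈ 0.00°
|D| = √(91² + 278²) ≈ 292.51, ∠D ≈ 71.87°
∠G = 0.00° − 71.87° = -71.87°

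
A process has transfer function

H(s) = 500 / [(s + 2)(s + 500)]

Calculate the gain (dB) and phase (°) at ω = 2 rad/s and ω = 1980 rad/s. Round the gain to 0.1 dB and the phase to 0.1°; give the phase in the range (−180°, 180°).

At s = jω = j2:
pole (s+2): 2 + j2 → |·| = √(2²+2²) = √8 ≈ 2.8284, ∠ = arctan(2/2) ≈ 45.00°
pole (s+500): 500 + j2 → |·| = √(500²+2²) = √250004 ≈ 500, ∠ = arctan(2/500) ≈ 0.23°
|H| = 500 / 1414.2 ≈ 0.35356
Gain = 20 log₁₀(0.35356) ≈ -9.03 dB
∠H = 0.00° − 45.23° = -45.23°

At s = jω = j1980:
pole (s+2): 2 + j1980 → |·| = √(2²+1980²) = √3920404 ≈ 1980, ∠ = arctan(1980/2) ≈ 89.94°
pole (s+500): 500 + j1980 → |·| = √(500²+1980²) = √4170400 ≈ 2042.2, ∠ = arctan(1980/500) ≈ 75.83°
|H| = 500 / 4.0436e+06 ≈ 0.00012365
Gain = 20 log₁₀(0.00012365) ≈ -78.16 dB
∠H = 0.00° − 165.77° = -165.77°

ω = 2: -9.0 dB, -45.2°; ω = 1980: -78.2 dB, -165.8°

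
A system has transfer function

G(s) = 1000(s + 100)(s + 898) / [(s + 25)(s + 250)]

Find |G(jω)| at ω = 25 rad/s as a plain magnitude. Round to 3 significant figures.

At s = jω = j25:
zero (s+100): 100 + j25 → |·| = √(100²+25²) = √10625 ≈ 103.08, ∠ = arctan(25/100) ≈ 14.04°
zero (s+898): 898 + j25 → |·| = √(898²+25²) = √807029 ≈ 898.35, ∠ = arctan(25/898) ≈ 1.59°
pole (s+25): 25 + j25 → |·| = √(25²+25²) = √1250 ≈ 35.355, ∠ = arctan(25/25) ≈ 45.00°
pole (s+250): 250 + j25 → |·| = √(250²+25²) = √63125 ≈ 251.25, ∠ = arctan(25/250) ≈ 5.71°
|G| = 1000 · 92602 / 8882.9 ≈ 10425

1.04e+04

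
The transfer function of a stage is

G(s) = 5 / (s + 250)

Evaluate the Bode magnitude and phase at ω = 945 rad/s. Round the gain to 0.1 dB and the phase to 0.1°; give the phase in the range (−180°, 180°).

At s = jω = j945:
pole (s+250): 250 + j945 → |·| = √(250²+945²) = √955525 ≈ 977.51, ∠ = arctan(945/250) ≈ 75.18°
|G| = 5 / 977.51 ≈ 0.005115
Gain = 20 log₁₀(0.005115) ≈ -45.82 dB
∠G = 0.00° − 75.18° = -75.18°

-45.8 dB, -75.2°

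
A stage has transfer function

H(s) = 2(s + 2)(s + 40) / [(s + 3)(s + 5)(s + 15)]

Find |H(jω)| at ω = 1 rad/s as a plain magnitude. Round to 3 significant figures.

0.738

At s = jω = j1:
zero (s+2): 2 + j1 → |·| = √(2²+1²) = √5 ≈ 2.2361, ∠ = arctan(1/2) ≈ 26.57°
zero (s+40): 40 + j1 → |·| = √(40²+1²) = √1601 ≈ 40.012, ∠ = arctan(1/40) ≈ 1.43°
pole (s+3): 3 + j1 → |·| = √(3²+1²) = √10 ≈ 3.1623, ∠ = arctan(1/3) ≈ 18.43°
pole (s+5): 5 + j1 → |·| = √(5²+1²) = √26 ≈ 5.099, ∠ = arctan(1/5) ≈ 11.31°
pole (s+15): 15 + j1 → |·| = √(15²+1²) = √226 ≈ 15.033, ∠ = arctan(1/15) ≈ 3.81°
|H| = 2 · 89.471 / 242.4 ≈ 0.73821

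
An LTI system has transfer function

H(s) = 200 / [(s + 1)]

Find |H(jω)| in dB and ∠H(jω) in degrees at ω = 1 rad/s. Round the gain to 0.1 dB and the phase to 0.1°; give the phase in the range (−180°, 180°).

At ω = 1 rad/s:
pole (1 + j1·1) = 1 + j1 → |·| ≈ 1.4142, ∠ ≈ 45.00°
|H| = 200 · 1 / (1.4142) ≈ 141.42
Gain = 20 log₁₀(141.42) ≈ 43.01 dB
∠H = (0°) − (45.00°) = -45.00°

43.0 dB, -45.0°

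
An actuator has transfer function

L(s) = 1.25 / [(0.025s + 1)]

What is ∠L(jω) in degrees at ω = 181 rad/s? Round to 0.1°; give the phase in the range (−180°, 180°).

-77.5°

At ω = 181 rad/s:
pole (1 + j181·0.025) = 1 + j4.525 → |·| ≈ 4.6342, ∠ ≈ 77.54°
∠L = (0°) − (77.54°) = -77.54°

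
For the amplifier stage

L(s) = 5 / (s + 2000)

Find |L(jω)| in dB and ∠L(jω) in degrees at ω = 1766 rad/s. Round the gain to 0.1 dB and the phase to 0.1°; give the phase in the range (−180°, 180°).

At s = jω = j1766:
pole (s+2000): 2000 + j1766 → |·| = √(2000²+1766²) = √7118756 ≈ 2668.1, ∠ = arctan(1766/2000) ≈ 41.44°
|L| = 5 / 2668.1 ≈ 0.001874
Gain = 20 log₁₀(0.001874) ≈ -54.54 dB
∠L = 0.00° − 41.44° = -41.44°

-54.5 dB, -41.4°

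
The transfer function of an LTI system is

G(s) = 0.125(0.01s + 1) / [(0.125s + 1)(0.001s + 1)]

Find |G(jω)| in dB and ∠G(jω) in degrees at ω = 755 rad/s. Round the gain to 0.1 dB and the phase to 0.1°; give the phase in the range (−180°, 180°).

At ω = 755 rad/s:
zero (1 + j755·0.01) = 1 + j7.55 → |·| ≈ 7.6159, ∠ ≈ 82.46°
pole (1 + j755·0.125) = 1 + j94.375 → |·| ≈ 94.38, ∠ ≈ 89.39°
pole (1 + j755·0.001) = 1 + j0.755 → |·| ≈ 1.253, ∠ ≈ 37.05°
|G| = 0.125 · 7.6159 / (94.38 · 1.253) ≈ 0.0080501
Gain = 20 log₁₀(0.0080501) ≈ -41.88 dB
∠G = (82.46°) − (89.39° + 37.05°) = -43.98°

-41.9 dB, -44.0°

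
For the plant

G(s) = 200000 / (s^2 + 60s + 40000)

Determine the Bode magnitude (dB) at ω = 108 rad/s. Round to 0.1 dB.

16.8 dB

At s = jω = j108:
quadratic: (j108)² + 60·j108 + 40000 = 28336 + j6480 → |·| ≈ 29067, ∠ ≈ 12.88°
|G| = 200000 / 29067 ≈ 6.8807
Gain = 20 log₁₀(6.8807) ≈ 16.75 dB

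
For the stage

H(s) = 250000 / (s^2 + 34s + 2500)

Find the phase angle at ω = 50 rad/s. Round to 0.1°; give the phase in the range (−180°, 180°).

-90.0°

At s = jω = j50:
quadratic: (j50)² + 34·j50 + 2500 = 0 + j1700 → |·| ≈ 1700, ∠ ≈ 90.00°
∠H = 0.00° − 90.00° = -90.00°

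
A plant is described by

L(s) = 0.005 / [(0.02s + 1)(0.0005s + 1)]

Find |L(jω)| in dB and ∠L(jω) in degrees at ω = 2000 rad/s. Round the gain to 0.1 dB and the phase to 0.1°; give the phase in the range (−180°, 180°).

At ω = 2000 rad/s:
pole (1 + j2000·0.02) = 1 + j40 → |·| ≈ 40.012, ∠ ≈ 88.57°
pole (1 + j2000·0.0005) = 1 + j1 → |·| ≈ 1.4142, ∠ ≈ 45.00°
|L| = 0.005 · 1 / (40.012 · 1.4142) ≈ 8.8363e-05
Gain = 20 log₁₀(8.8363e-05) ≈ -81.07 dB
∠L = (0°) − (88.57° + 45.00°) = -133.57°

-81.1 dB, -133.6°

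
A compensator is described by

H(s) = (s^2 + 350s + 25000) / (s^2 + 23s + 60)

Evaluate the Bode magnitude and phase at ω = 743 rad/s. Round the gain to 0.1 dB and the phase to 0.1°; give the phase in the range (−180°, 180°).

0.5 dB, -24.5°

Substitute s = j743:
Numerator: (j743)^2 + 350(j743) + 25000 = -527049 + j260050
Denominator: (j743)^2 + 23(j743) + 60 = -551989 + j17089
|N| = √(527049² + 260050²) ≈ 5.8771e+05, ∠N ≈ 153.74°
|D| = √(551989² + 17089²) ≈ 5.5225e+05, ∠D ≈ 178.23°
|H| = 5.8771e+05 / 5.5225e+05 ≈ 1.0642
Gain = 20 log₁₀(1.0642) ≈ 0.54 dB
∠H = 153.74° − 178.23° = -24.49°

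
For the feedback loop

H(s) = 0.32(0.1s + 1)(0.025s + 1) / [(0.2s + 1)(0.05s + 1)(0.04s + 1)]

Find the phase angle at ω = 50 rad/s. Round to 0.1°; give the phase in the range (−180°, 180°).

At ω = 50 rad/s:
zero (1 + j50·0.1) = 1 + j5 → |·| ≈ 5.099, ∠ ≈ 78.69°
zero (1 + j50·0.025) = 1 + j1.25 → |·| ≈ 1.6008, ∠ ≈ 51.34°
pole (1 + j50·0.2) = 1 + j10 → |·| ≈ 10.05, ∠ ≈ 84.29°
pole (1 + j50·0.05) = 1 + j2.5 → |·| ≈ 2.6926, ∠ ≈ 68.20°
pole (1 + j50·0.04) = 1 + j2 → |·| ≈ 2.2361, ∠ ≈ 63.43°
∠H = (78.69° + 51.34°) − (84.29° + 68.20° + 63.43°) = -85.89°

-85.9°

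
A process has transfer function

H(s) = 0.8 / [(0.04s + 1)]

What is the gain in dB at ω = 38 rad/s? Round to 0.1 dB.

At ω = 38 rad/s:
pole (1 + j38·0.04) = 1 + j1.52 → |·| ≈ 1.8195, ∠ ≈ 56.66°
|H| = 0.8 · 1 / (1.8195) ≈ 0.43968
Gain = 20 log₁₀(0.43968) ≈ -7.14 dB

-7.1 dB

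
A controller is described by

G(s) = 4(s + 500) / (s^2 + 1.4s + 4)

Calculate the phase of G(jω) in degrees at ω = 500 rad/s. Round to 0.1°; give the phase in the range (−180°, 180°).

-134.8°

At s = jω = j500:
zero (s+500): 500 + j500 → |·| = √(500²+500²) = √500000 ≈ 707.11, ∠ = arctan(500/500) ≈ 45.00°
quadratic: (j500)² + 1.4·j500 + 4 = -249996 + j700 → |·| ≈ 2.5e+05, ∠ ≈ 179.84°
∠G = 45.00° − 179.84° = -134.84°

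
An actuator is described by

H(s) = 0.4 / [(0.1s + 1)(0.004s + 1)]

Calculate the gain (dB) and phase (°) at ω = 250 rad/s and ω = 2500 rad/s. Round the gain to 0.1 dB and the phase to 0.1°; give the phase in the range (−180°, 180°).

ω = 250: -38.9 dB, -132.7°; ω = 2500: -76.0 dB, -174.1°

At ω = 250 rad/s:
pole (1 + j250·0.1) = 1 + j25 → |·| ≈ 25.02, ∠ ≈ 87.71°
pole (1 + j250·0.004) = 1 + j1 → |·| ≈ 1.4142, ∠ ≈ 45.00°
|H| = 0.4 · 1 / (25.02 · 1.4142) ≈ 0.011305
Gain = 20 log₁₀(0.011305) ≈ -38.93 dB
∠H = (0°) − (87.71° + 45.00°) = -132.71°

At ω = 2500 rad/s:
pole (1 + j2500·0.1) = 1 + j250 → |·| ≈ 250, ∠ ≈ 89.77°
pole (1 + j2500·0.004) = 1 + j10 → |·| ≈ 10.05, ∠ ≈ 84.29°
|H| = 0.4 · 1 / (250 · 10.05) ≈ 0.0001592
Gain = 20 log₁₀(0.0001592) ≈ -75.96 dB
∠H = (0°) − (89.77° + 84.29°) = -174.06°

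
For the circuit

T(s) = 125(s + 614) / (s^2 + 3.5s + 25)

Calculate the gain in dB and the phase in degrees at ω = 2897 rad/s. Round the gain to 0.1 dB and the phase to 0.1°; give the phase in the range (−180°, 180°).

At s = jω = j2897:
zero (s+614): 614 + j2897 → |·| = √(614²+2897²) = √8769605 ≈ 2961.4, ∠ = arctan(2897/614) ≈ 78.03°
quadratic: (j2897)² + 3.5·j2897 + 25 = -8392584 + j10139.5 → |·| ≈ 8.3926e+06, ∠ ≈ 179.93°
|T| = 125 · 2961.4 / 8.3926e+06 ≈ 0.044107
Gain = 20 log₁₀(0.044107) ≈ -27.11 dB
∠T = 78.03° − 179.93° = -101.90°

-27.1 dB, -101.9°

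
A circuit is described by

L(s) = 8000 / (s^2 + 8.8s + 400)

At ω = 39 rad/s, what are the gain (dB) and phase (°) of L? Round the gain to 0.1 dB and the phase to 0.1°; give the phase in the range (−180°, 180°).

At s = jω = j39:
quadratic: (j39)² + 8.8·j39 + 400 = -1121 + j343.2 → |·| ≈ 1172.4, ∠ ≈ 162.98°
|L| = 8000 / 1172.4 ≈ 6.8236
Gain = 20 log₁₀(6.8236) ≈ 16.68 dB
∠L = 0.00° − 162.98° = -162.98°

16.7 dB, -163.0°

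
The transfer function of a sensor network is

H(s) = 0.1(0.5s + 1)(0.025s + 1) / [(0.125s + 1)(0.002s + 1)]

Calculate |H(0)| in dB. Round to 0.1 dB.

H(0) = 0.1 · 1 / 1 = 0.1
20 log₁₀(0.1) ≈ -20.00 dB

-20.0 dB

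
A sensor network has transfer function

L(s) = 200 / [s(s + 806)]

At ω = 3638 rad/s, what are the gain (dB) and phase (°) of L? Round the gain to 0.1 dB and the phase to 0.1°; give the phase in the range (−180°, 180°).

-96.6 dB, -167.5°

At s = jω = j3638:
pole (s+806): 806 + j3638 → |·| = √(806²+3638²) = √13884680 ≈ 3726.2, ∠ = arctan(3638/806) ≈ 77.51°
pole at origin: |s| = 3638, ∠ = 90.00° (in denominator)
|L| = 200 / 1.3556e+07 ≈ 1.4754e-05
Gain = 20 log₁₀(1.4754e-05) ≈ -96.62 dB
∠L = 0.00° − 167.51° = -167.51°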